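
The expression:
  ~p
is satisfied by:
  {p: False}


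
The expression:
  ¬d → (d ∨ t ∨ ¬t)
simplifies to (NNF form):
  True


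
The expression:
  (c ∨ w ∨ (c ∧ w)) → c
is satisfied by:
  {c: True, w: False}
  {w: False, c: False}
  {w: True, c: True}


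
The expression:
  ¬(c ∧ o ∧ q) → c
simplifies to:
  c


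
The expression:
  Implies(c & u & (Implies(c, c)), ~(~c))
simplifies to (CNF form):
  True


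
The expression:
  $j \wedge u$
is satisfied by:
  {j: True, u: True}


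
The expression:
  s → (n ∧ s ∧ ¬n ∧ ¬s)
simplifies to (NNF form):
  ¬s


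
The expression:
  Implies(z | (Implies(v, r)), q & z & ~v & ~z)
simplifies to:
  v & ~r & ~z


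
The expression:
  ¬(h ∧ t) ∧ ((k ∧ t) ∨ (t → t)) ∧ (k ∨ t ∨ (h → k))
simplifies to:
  (k ∧ ¬t) ∨ ¬h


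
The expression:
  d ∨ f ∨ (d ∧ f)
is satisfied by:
  {d: True, f: True}
  {d: True, f: False}
  {f: True, d: False}


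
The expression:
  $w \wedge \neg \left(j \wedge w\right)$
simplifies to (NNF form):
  $w \wedge \neg j$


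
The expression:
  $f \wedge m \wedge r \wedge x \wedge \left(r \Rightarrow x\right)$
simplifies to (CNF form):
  $f \wedge m \wedge r \wedge x$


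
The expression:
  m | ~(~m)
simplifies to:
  m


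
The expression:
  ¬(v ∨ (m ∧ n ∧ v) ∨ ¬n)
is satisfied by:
  {n: True, v: False}


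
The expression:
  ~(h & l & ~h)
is always true.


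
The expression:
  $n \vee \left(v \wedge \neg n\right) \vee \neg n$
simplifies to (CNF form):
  $\text{True}$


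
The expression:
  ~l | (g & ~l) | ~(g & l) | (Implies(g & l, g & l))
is always true.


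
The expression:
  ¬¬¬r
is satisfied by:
  {r: False}


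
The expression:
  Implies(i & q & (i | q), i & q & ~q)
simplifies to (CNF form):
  ~i | ~q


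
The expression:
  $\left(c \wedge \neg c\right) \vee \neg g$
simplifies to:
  $\neg g$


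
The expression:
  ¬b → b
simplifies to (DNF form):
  b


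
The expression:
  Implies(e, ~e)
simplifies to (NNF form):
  ~e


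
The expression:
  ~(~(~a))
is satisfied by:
  {a: False}


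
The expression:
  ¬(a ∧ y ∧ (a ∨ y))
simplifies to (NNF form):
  ¬a ∨ ¬y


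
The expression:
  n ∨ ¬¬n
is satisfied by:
  {n: True}


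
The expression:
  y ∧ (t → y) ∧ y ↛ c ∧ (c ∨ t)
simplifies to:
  t ∧ y ∧ ¬c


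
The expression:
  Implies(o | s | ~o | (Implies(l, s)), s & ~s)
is never true.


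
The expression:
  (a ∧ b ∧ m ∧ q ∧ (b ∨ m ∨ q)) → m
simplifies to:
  True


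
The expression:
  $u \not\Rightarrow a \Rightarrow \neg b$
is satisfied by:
  {a: True, u: False, b: False}
  {u: False, b: False, a: False}
  {a: True, b: True, u: False}
  {b: True, u: False, a: False}
  {a: True, u: True, b: False}
  {u: True, a: False, b: False}
  {a: True, b: True, u: True}


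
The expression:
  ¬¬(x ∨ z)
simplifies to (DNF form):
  x ∨ z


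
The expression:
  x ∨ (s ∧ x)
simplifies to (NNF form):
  x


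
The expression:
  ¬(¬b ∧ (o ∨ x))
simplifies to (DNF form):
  b ∨ (¬o ∧ ¬x)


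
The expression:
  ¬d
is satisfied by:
  {d: False}


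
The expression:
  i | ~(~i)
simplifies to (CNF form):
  i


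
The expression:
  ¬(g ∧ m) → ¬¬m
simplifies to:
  m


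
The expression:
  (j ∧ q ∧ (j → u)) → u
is always true.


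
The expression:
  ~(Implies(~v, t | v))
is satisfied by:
  {v: False, t: False}


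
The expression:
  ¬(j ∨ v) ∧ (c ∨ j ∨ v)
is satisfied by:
  {c: True, v: False, j: False}


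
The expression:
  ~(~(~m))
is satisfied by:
  {m: False}


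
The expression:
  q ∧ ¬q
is never true.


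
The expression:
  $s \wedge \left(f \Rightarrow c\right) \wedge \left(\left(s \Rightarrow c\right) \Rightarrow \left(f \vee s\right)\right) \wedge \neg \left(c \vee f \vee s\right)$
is never true.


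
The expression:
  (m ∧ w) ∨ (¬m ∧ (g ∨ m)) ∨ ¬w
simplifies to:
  g ∨ m ∨ ¬w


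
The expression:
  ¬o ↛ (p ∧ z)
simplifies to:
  ¬o ∧ (¬p ∨ ¬z)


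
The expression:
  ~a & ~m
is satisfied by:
  {a: False, m: False}


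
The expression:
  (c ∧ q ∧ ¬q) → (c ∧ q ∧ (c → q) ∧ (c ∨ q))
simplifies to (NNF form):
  True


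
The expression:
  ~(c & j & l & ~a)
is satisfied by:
  {a: True, l: False, c: False, j: False}
  {a: False, l: False, c: False, j: False}
  {j: True, a: True, l: False, c: False}
  {j: True, a: False, l: False, c: False}
  {a: True, c: True, j: False, l: False}
  {c: True, j: False, l: False, a: False}
  {j: True, c: True, a: True, l: False}
  {j: True, c: True, a: False, l: False}
  {a: True, l: True, j: False, c: False}
  {l: True, j: False, c: False, a: False}
  {a: True, j: True, l: True, c: False}
  {j: True, l: True, a: False, c: False}
  {a: True, c: True, l: True, j: False}
  {c: True, l: True, j: False, a: False}
  {j: True, c: True, l: True, a: True}


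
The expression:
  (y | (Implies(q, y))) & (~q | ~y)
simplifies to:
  ~q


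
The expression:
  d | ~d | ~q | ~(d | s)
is always true.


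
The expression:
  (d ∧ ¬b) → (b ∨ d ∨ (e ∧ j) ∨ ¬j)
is always true.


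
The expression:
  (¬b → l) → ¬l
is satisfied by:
  {l: False}


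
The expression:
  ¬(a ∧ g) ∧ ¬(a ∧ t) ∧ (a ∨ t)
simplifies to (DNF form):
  (t ∧ ¬a) ∨ (t ∧ ¬t) ∨ (a ∧ t ∧ ¬a) ∨ (a ∧ t ∧ ¬t) ∨ (a ∧ ¬a ∧ ¬g) ∨ (a ∧ ¬g ∧ ¬t) ∨ (t ∧ ¬a ∧ ¬g) ∨ (t ∧ ¬g ∧ ¬t)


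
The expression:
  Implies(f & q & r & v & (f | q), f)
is always true.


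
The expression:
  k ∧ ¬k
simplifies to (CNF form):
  False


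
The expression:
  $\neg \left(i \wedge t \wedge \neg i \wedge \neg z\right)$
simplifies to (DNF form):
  $\text{True}$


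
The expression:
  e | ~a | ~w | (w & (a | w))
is always true.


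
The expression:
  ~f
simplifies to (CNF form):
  ~f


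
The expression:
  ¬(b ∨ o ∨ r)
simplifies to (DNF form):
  ¬b ∧ ¬o ∧ ¬r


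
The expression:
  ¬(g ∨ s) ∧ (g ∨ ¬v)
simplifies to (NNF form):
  ¬g ∧ ¬s ∧ ¬v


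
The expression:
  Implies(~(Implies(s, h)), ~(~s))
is always true.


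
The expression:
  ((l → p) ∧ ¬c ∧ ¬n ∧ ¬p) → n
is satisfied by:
  {n: True, c: True, l: True, p: True}
  {n: True, c: True, l: True, p: False}
  {n: True, c: True, p: True, l: False}
  {n: True, c: True, p: False, l: False}
  {n: True, l: True, p: True, c: False}
  {n: True, l: True, p: False, c: False}
  {n: True, l: False, p: True, c: False}
  {n: True, l: False, p: False, c: False}
  {c: True, l: True, p: True, n: False}
  {c: True, l: True, p: False, n: False}
  {c: True, p: True, l: False, n: False}
  {c: True, p: False, l: False, n: False}
  {l: True, p: True, c: False, n: False}
  {l: True, c: False, p: False, n: False}
  {p: True, c: False, l: False, n: False}


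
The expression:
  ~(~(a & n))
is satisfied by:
  {a: True, n: True}


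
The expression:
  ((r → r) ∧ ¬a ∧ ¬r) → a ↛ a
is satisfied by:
  {r: True, a: True}
  {r: True, a: False}
  {a: True, r: False}


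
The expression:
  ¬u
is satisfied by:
  {u: False}


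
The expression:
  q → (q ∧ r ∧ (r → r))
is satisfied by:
  {r: True, q: False}
  {q: False, r: False}
  {q: True, r: True}


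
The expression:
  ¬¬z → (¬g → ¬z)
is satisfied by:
  {g: True, z: False}
  {z: False, g: False}
  {z: True, g: True}


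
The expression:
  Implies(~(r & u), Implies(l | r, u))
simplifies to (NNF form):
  u | (~l & ~r)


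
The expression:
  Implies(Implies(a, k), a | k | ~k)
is always true.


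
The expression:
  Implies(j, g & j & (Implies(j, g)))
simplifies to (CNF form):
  g | ~j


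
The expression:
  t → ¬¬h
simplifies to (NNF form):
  h ∨ ¬t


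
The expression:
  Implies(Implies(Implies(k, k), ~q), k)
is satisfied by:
  {k: True, q: True}
  {k: True, q: False}
  {q: True, k: False}


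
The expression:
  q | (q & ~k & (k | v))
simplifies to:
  q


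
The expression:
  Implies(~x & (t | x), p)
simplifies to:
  p | x | ~t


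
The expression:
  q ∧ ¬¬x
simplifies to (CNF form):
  q ∧ x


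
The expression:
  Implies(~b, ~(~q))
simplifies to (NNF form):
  b | q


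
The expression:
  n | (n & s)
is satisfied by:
  {n: True}


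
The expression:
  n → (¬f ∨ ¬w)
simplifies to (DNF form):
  ¬f ∨ ¬n ∨ ¬w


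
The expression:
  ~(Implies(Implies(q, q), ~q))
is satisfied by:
  {q: True}


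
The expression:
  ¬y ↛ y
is always true.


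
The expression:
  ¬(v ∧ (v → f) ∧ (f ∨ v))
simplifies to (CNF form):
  ¬f ∨ ¬v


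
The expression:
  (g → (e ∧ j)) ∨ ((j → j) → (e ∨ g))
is always true.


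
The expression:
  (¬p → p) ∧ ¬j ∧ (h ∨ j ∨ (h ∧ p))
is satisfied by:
  {h: True, p: True, j: False}


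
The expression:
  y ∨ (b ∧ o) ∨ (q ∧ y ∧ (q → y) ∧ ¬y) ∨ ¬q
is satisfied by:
  {y: True, o: True, b: True, q: False}
  {y: True, o: True, b: False, q: False}
  {y: True, b: True, q: False, o: False}
  {y: True, b: False, q: False, o: False}
  {o: True, b: True, q: False, y: False}
  {o: True, b: False, q: False, y: False}
  {b: True, o: False, q: False, y: False}
  {b: False, o: False, q: False, y: False}
  {y: True, o: True, q: True, b: True}
  {y: True, o: True, q: True, b: False}
  {y: True, q: True, b: True, o: False}
  {y: True, q: True, b: False, o: False}
  {o: True, q: True, b: True, y: False}


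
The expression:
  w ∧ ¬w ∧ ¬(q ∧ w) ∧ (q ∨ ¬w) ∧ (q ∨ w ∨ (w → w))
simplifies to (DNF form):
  False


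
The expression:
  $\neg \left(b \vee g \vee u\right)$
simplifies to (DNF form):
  $\neg b \wedge \neg g \wedge \neg u$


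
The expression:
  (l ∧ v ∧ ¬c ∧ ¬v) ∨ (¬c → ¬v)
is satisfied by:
  {c: True, v: False}
  {v: False, c: False}
  {v: True, c: True}


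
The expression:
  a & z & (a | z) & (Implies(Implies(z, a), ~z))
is never true.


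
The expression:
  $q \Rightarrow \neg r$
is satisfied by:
  {q: False, r: False}
  {r: True, q: False}
  {q: True, r: False}


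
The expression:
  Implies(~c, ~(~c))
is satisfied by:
  {c: True}


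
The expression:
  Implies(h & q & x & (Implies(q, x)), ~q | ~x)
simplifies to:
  ~h | ~q | ~x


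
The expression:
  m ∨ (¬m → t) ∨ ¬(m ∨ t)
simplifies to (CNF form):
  True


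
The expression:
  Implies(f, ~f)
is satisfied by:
  {f: False}


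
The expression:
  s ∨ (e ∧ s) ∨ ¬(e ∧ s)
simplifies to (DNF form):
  True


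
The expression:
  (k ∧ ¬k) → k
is always true.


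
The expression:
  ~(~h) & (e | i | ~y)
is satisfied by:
  {i: True, e: True, h: True, y: False}
  {i: True, h: True, e: False, y: False}
  {e: True, h: True, i: False, y: False}
  {h: True, i: False, e: False, y: False}
  {y: True, i: True, h: True, e: True}
  {y: True, i: True, h: True, e: False}
  {y: True, h: True, e: True, i: False}


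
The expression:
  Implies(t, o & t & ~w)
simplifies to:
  ~t | (o & ~w)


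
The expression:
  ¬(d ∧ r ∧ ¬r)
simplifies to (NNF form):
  True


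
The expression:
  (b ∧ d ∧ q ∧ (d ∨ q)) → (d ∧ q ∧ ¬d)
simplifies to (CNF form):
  ¬b ∨ ¬d ∨ ¬q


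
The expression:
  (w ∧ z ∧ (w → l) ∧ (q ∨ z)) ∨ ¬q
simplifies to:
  (l ∧ w ∧ z) ∨ ¬q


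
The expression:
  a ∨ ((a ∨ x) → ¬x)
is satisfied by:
  {a: True, x: False}
  {x: False, a: False}
  {x: True, a: True}


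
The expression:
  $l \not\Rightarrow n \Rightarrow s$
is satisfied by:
  {n: True, s: True, l: False}
  {n: True, l: False, s: False}
  {s: True, l: False, n: False}
  {s: False, l: False, n: False}
  {n: True, s: True, l: True}
  {n: True, l: True, s: False}
  {s: True, l: True, n: False}


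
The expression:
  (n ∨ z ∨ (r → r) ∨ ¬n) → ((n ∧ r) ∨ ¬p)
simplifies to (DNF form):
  (n ∧ r) ∨ ¬p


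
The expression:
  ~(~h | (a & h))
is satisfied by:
  {h: True, a: False}


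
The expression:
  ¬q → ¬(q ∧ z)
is always true.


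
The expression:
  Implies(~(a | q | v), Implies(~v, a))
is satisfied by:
  {a: True, q: True, v: True}
  {a: True, q: True, v: False}
  {a: True, v: True, q: False}
  {a: True, v: False, q: False}
  {q: True, v: True, a: False}
  {q: True, v: False, a: False}
  {v: True, q: False, a: False}


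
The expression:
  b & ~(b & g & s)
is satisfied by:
  {b: True, s: False, g: False}
  {b: True, g: True, s: False}
  {b: True, s: True, g: False}


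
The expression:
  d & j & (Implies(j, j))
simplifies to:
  d & j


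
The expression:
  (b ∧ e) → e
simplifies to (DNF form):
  True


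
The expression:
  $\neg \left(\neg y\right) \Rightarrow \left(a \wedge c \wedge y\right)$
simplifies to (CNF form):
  $\left(a \vee \neg y\right) \wedge \left(c \vee \neg y\right)$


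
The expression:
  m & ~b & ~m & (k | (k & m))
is never true.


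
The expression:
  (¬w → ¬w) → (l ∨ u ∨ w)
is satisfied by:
  {u: True, l: True, w: True}
  {u: True, l: True, w: False}
  {u: True, w: True, l: False}
  {u: True, w: False, l: False}
  {l: True, w: True, u: False}
  {l: True, w: False, u: False}
  {w: True, l: False, u: False}


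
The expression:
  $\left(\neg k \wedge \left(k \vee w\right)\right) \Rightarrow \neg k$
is always true.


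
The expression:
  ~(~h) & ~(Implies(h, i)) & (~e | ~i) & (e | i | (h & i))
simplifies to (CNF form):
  e & h & ~i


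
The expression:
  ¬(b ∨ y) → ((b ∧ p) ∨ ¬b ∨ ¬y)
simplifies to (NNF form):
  True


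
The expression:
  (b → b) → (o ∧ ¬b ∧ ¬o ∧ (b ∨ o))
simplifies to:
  False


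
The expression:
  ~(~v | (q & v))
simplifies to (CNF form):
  v & ~q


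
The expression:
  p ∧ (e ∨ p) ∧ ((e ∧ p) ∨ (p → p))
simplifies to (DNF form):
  p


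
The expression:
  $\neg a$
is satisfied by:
  {a: False}


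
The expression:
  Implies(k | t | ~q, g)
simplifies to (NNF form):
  g | (q & ~k & ~t)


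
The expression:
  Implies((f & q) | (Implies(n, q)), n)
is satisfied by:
  {n: True}


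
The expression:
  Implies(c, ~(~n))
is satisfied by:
  {n: True, c: False}
  {c: False, n: False}
  {c: True, n: True}


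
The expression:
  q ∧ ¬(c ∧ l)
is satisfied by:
  {q: True, l: False, c: False}
  {c: True, q: True, l: False}
  {l: True, q: True, c: False}


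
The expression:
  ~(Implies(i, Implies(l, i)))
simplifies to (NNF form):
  False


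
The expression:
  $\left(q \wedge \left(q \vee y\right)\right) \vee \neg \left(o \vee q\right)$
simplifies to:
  $q \vee \neg o$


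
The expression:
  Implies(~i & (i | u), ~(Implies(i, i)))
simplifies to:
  i | ~u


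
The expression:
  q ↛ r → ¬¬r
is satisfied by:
  {r: True, q: False}
  {q: False, r: False}
  {q: True, r: True}


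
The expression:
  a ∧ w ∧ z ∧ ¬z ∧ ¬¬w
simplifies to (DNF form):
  False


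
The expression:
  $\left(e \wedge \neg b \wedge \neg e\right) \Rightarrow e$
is always true.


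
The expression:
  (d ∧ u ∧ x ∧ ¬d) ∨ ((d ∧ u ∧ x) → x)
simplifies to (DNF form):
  True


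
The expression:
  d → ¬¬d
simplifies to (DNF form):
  True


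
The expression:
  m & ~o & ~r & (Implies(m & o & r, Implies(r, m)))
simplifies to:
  m & ~o & ~r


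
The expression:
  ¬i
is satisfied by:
  {i: False}


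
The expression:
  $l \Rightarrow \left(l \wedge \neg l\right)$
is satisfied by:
  {l: False}


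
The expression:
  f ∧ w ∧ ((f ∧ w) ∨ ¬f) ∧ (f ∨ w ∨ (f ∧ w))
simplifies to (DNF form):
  f ∧ w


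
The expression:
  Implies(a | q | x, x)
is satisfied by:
  {x: True, q: False, a: False}
  {x: True, a: True, q: False}
  {x: True, q: True, a: False}
  {x: True, a: True, q: True}
  {a: False, q: False, x: False}


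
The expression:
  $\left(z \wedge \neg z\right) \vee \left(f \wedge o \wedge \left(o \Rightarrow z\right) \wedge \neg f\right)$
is never true.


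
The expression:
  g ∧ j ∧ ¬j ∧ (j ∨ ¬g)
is never true.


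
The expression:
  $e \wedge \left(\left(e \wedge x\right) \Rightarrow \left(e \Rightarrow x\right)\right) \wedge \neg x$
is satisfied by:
  {e: True, x: False}


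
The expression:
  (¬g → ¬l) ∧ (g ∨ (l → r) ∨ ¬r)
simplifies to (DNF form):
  g ∨ ¬l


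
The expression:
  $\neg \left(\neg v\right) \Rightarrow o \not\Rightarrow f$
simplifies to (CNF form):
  $\left(o \vee \neg v\right) \wedge \left(\neg f \vee \neg v\right)$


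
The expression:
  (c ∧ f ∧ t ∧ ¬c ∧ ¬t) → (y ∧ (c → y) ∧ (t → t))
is always true.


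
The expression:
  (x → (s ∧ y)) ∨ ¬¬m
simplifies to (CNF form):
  (m ∨ s ∨ ¬x) ∧ (m ∨ y ∨ ¬x)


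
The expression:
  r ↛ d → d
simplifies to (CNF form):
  d ∨ ¬r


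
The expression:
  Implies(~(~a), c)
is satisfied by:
  {c: True, a: False}
  {a: False, c: False}
  {a: True, c: True}


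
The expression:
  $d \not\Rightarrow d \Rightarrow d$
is always true.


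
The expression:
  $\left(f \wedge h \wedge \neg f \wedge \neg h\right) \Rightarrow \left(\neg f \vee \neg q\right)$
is always true.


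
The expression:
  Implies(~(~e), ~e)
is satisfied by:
  {e: False}


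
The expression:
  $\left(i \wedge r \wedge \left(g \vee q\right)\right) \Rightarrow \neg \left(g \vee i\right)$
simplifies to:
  $\left(\neg g \wedge \neg q\right) \vee \neg i \vee \neg r$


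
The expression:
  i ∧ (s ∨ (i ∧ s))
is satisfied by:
  {i: True, s: True}


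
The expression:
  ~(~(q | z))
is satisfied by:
  {q: True, z: True}
  {q: True, z: False}
  {z: True, q: False}


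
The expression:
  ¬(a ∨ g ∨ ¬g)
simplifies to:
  False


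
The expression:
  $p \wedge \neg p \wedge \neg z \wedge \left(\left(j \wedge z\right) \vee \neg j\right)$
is never true.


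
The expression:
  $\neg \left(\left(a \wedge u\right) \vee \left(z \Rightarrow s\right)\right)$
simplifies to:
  $z \wedge \neg s \wedge \left(\neg a \vee \neg u\right)$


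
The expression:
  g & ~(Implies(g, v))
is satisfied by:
  {g: True, v: False}


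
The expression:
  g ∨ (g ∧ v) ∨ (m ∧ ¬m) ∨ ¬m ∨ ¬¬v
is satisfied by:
  {v: True, g: True, m: False}
  {v: True, g: False, m: False}
  {g: True, v: False, m: False}
  {v: False, g: False, m: False}
  {v: True, m: True, g: True}
  {v: True, m: True, g: False}
  {m: True, g: True, v: False}


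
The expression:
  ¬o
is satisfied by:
  {o: False}


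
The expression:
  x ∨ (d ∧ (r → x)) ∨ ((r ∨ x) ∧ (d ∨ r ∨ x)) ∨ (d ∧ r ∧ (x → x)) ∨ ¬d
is always true.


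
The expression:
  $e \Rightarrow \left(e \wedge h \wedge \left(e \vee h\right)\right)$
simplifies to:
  $h \vee \neg e$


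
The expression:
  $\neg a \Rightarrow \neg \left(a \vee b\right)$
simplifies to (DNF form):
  $a \vee \neg b$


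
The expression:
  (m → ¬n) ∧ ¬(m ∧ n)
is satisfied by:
  {m: False, n: False}
  {n: True, m: False}
  {m: True, n: False}


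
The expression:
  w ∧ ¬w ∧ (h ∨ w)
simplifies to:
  False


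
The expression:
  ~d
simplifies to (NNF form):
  ~d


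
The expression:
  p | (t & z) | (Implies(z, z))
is always true.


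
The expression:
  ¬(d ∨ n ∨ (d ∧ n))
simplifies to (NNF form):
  ¬d ∧ ¬n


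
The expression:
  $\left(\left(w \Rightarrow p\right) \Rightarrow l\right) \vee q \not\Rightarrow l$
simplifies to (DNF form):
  $l \vee q \vee \left(w \wedge \neg p\right)$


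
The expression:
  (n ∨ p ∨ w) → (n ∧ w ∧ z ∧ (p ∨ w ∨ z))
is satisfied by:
  {z: True, p: False, n: False, w: False}
  {z: False, p: False, n: False, w: False}
  {z: True, w: True, n: True, p: False}
  {z: True, w: True, n: True, p: True}


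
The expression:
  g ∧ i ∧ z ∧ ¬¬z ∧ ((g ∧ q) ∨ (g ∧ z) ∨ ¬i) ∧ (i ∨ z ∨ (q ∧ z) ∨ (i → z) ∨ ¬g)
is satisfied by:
  {z: True, i: True, g: True}


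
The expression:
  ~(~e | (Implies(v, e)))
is never true.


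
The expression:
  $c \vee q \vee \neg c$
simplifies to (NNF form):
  $\text{True}$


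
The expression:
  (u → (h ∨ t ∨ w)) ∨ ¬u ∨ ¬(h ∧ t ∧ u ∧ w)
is always true.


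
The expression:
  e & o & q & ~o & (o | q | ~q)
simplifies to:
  False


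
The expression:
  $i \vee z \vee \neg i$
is always true.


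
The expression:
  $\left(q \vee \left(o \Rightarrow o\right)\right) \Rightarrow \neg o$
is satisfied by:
  {o: False}


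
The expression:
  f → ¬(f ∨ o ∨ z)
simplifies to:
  ¬f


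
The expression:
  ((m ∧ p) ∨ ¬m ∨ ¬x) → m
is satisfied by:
  {m: True}


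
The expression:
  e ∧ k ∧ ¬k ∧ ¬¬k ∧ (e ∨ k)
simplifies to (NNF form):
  False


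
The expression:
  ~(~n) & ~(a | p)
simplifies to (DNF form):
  n & ~a & ~p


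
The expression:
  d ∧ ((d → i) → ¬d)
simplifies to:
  d ∧ ¬i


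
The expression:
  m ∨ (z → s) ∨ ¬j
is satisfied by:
  {m: True, s: True, z: False, j: False}
  {m: True, s: False, z: False, j: False}
  {s: True, j: False, m: False, z: False}
  {j: False, s: False, m: False, z: False}
  {j: True, m: True, s: True, z: False}
  {j: True, m: True, s: False, z: False}
  {j: True, s: True, m: False, z: False}
  {j: True, s: False, m: False, z: False}
  {z: True, m: True, s: True, j: False}
  {z: True, m: True, s: False, j: False}
  {z: True, s: True, m: False, j: False}
  {z: True, s: False, m: False, j: False}
  {j: True, z: True, m: True, s: True}
  {j: True, z: True, m: True, s: False}
  {j: True, z: True, s: True, m: False}


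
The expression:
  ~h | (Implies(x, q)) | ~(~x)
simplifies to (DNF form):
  True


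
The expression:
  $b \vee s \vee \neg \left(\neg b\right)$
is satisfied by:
  {b: True, s: True}
  {b: True, s: False}
  {s: True, b: False}


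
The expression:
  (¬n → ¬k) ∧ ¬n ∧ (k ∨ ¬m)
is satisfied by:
  {n: False, k: False, m: False}


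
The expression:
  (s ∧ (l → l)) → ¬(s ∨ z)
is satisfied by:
  {s: False}


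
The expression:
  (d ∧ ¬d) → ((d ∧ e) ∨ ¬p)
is always true.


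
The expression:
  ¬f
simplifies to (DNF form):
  ¬f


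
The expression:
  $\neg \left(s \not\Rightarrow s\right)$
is always true.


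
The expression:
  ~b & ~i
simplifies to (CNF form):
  ~b & ~i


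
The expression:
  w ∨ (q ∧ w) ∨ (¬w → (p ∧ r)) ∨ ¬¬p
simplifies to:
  p ∨ w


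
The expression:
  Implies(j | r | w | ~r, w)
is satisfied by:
  {w: True}


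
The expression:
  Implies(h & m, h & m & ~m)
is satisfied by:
  {h: False, m: False}
  {m: True, h: False}
  {h: True, m: False}


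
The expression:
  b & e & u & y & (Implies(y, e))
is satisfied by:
  {u: True, e: True, b: True, y: True}


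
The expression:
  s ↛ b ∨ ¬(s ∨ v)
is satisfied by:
  {s: False, v: False, b: False}
  {b: True, s: False, v: False}
  {s: True, b: False, v: False}
  {v: True, s: True, b: False}


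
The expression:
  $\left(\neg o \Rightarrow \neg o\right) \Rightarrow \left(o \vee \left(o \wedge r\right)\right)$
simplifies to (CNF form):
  $o$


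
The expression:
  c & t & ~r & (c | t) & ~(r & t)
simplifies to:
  c & t & ~r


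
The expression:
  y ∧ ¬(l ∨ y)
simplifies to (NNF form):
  False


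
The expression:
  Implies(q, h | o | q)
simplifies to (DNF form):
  True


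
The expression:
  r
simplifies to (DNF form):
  r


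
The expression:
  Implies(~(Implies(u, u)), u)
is always true.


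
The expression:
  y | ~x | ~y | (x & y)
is always true.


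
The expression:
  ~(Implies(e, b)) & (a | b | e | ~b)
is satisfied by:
  {e: True, b: False}


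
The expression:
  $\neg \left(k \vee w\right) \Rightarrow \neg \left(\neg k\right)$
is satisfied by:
  {k: True, w: True}
  {k: True, w: False}
  {w: True, k: False}


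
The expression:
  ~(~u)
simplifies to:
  u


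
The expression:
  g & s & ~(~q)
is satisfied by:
  {g: True, s: True, q: True}


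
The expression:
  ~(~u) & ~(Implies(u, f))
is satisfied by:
  {u: True, f: False}


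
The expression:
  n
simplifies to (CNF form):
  n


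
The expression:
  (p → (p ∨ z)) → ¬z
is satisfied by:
  {z: False}


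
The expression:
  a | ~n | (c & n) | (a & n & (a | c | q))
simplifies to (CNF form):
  a | c | ~n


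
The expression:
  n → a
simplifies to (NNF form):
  a ∨ ¬n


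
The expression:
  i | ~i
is always true.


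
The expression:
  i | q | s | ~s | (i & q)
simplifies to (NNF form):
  True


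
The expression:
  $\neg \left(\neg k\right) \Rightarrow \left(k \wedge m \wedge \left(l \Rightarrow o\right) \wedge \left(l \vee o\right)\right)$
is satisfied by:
  {o: True, m: True, k: False}
  {o: True, m: False, k: False}
  {m: True, o: False, k: False}
  {o: False, m: False, k: False}
  {o: True, k: True, m: True}


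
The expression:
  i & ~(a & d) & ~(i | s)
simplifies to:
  False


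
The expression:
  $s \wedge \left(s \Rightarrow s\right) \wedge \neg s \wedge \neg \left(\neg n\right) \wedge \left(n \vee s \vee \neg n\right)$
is never true.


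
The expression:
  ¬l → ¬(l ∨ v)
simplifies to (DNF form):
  l ∨ ¬v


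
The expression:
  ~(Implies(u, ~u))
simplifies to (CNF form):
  u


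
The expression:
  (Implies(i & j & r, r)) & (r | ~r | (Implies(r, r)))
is always true.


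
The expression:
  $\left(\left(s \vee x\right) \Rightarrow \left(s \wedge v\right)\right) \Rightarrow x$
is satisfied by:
  {x: True, s: True, v: False}
  {x: True, v: False, s: False}
  {x: True, s: True, v: True}
  {x: True, v: True, s: False}
  {s: True, v: False, x: False}


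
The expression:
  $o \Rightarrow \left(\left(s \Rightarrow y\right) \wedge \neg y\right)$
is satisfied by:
  {y: False, o: False, s: False}
  {s: True, y: False, o: False}
  {y: True, s: False, o: False}
  {s: True, y: True, o: False}
  {o: True, s: False, y: False}


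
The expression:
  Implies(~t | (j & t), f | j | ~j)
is always true.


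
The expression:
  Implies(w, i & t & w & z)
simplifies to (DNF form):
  ~w | (i & t & z)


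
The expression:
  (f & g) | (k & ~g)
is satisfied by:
  {k: True, f: True, g: False}
  {k: True, f: False, g: False}
  {g: True, k: True, f: True}
  {g: True, f: True, k: False}


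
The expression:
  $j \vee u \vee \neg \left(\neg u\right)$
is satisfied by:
  {u: True, j: True}
  {u: True, j: False}
  {j: True, u: False}


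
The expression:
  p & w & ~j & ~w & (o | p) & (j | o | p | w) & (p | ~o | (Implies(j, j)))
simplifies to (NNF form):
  False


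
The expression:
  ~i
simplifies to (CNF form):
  ~i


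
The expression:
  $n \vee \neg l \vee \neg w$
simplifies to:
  $n \vee \neg l \vee \neg w$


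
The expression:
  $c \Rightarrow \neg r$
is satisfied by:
  {c: False, r: False}
  {r: True, c: False}
  {c: True, r: False}


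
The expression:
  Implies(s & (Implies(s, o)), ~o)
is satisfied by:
  {s: False, o: False}
  {o: True, s: False}
  {s: True, o: False}


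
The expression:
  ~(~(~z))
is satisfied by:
  {z: False}


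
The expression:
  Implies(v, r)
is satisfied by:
  {r: True, v: False}
  {v: False, r: False}
  {v: True, r: True}


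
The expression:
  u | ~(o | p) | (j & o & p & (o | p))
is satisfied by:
  {u: True, j: True, p: False, o: False}
  {u: True, p: False, j: False, o: False}
  {o: True, u: True, j: True, p: False}
  {o: True, u: True, p: False, j: False}
  {u: True, j: True, p: True, o: False}
  {u: True, p: True, j: False, o: False}
  {u: True, o: True, p: True, j: True}
  {u: True, o: True, p: True, j: False}
  {j: True, o: False, p: False, u: False}
  {o: False, p: False, j: False, u: False}
  {o: True, j: True, p: True, u: False}


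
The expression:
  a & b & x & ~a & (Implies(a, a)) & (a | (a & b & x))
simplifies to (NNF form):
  False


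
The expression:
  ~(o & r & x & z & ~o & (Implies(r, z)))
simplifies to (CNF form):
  True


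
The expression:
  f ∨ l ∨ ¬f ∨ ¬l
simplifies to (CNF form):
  True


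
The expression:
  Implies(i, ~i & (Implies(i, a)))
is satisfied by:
  {i: False}


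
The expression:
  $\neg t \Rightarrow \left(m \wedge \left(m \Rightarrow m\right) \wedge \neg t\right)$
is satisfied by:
  {t: True, m: True}
  {t: True, m: False}
  {m: True, t: False}


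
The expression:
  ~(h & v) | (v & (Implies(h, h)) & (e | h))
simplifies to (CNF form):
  True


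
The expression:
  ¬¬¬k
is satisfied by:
  {k: False}


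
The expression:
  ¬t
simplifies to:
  ¬t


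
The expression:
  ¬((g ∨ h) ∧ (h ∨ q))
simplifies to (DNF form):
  (¬g ∧ ¬h) ∨ (¬h ∧ ¬q)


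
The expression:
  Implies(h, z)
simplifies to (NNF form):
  z | ~h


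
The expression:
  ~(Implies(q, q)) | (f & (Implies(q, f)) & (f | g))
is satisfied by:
  {f: True}


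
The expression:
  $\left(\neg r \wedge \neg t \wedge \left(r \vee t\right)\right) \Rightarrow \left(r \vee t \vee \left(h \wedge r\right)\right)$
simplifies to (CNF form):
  $\text{True}$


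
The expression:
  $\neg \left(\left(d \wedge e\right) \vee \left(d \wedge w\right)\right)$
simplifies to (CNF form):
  $\left(\neg d \vee \neg e\right) \wedge \left(\neg d \vee \neg w\right)$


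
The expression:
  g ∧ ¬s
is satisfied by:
  {g: True, s: False}


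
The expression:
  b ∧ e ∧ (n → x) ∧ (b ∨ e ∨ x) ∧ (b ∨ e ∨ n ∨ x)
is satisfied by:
  {e: True, b: True, x: True, n: False}
  {e: True, b: True, n: False, x: False}
  {e: True, b: True, x: True, n: True}


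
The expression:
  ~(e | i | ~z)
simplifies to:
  z & ~e & ~i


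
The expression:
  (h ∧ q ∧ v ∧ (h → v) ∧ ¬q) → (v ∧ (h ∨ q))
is always true.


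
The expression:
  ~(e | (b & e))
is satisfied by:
  {e: False}


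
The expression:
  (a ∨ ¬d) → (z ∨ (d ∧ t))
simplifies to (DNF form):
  z ∨ (d ∧ t) ∨ (d ∧ ¬a)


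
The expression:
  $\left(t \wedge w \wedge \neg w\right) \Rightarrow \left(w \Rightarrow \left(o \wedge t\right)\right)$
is always true.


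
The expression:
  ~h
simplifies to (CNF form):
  ~h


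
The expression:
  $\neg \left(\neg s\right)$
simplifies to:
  $s$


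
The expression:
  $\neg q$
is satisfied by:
  {q: False}


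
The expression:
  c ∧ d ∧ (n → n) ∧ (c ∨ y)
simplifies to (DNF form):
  c ∧ d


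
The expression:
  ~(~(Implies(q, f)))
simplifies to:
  f | ~q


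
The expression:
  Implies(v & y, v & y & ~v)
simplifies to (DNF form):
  ~v | ~y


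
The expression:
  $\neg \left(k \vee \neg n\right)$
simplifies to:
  $n \wedge \neg k$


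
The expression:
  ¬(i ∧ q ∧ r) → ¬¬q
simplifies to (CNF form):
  q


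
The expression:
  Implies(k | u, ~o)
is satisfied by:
  {u: False, o: False, k: False}
  {k: True, u: False, o: False}
  {u: True, k: False, o: False}
  {k: True, u: True, o: False}
  {o: True, k: False, u: False}


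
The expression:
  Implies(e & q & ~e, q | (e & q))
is always true.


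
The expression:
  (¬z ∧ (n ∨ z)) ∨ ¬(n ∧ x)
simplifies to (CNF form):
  ¬n ∨ ¬x ∨ ¬z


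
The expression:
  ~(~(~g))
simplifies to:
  ~g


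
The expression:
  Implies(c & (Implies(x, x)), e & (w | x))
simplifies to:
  ~c | (e & w) | (e & x)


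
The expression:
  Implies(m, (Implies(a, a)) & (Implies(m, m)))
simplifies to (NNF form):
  True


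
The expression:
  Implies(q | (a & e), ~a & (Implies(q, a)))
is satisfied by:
  {q: False, e: False, a: False}
  {a: True, q: False, e: False}
  {e: True, q: False, a: False}


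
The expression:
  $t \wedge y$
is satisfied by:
  {t: True, y: True}


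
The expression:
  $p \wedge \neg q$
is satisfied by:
  {p: True, q: False}


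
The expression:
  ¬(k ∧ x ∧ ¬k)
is always true.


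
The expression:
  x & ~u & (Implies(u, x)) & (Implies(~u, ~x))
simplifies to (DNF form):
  False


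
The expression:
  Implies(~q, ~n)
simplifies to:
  q | ~n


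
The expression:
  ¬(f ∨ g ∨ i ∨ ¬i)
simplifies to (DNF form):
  False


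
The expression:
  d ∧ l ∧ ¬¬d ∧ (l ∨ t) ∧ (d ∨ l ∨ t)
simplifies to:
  d ∧ l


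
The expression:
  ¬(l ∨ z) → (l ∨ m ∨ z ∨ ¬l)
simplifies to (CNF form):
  True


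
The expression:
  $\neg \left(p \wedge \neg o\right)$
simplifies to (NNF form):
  $o \vee \neg p$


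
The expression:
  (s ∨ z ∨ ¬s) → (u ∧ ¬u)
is never true.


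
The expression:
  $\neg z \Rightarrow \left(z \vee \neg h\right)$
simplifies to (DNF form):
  $z \vee \neg h$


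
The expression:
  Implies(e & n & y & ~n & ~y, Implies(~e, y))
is always true.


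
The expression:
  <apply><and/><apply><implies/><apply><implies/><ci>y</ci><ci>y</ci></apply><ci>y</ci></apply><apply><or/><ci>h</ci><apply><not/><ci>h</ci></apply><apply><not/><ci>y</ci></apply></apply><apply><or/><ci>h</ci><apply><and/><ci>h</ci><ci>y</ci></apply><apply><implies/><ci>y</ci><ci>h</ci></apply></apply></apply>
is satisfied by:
  {h: True, y: True}


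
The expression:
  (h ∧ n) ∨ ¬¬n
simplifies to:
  n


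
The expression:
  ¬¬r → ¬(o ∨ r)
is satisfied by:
  {r: False}


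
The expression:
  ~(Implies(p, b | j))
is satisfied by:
  {p: True, j: False, b: False}


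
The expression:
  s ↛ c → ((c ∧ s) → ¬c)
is always true.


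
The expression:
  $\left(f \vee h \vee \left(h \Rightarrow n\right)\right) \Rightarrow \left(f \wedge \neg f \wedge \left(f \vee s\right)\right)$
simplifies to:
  $\text{False}$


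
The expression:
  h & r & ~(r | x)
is never true.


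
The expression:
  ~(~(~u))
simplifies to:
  ~u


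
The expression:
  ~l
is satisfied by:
  {l: False}


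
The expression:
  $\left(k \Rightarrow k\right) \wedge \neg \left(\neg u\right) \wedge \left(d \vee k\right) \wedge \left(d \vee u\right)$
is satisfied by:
  {u: True, d: True, k: True}
  {u: True, d: True, k: False}
  {u: True, k: True, d: False}


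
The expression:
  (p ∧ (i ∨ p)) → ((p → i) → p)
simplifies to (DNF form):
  True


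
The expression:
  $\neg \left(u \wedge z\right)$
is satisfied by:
  {u: False, z: False}
  {z: True, u: False}
  {u: True, z: False}


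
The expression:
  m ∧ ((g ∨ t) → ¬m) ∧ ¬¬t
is never true.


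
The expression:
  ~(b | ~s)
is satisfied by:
  {s: True, b: False}


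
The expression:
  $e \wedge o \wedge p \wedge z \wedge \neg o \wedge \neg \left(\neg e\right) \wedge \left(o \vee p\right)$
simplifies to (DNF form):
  $\text{False}$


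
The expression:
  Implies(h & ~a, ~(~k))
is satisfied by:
  {a: True, k: True, h: False}
  {a: True, h: False, k: False}
  {k: True, h: False, a: False}
  {k: False, h: False, a: False}
  {a: True, k: True, h: True}
  {a: True, h: True, k: False}
  {k: True, h: True, a: False}


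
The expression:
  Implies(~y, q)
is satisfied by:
  {y: True, q: True}
  {y: True, q: False}
  {q: True, y: False}


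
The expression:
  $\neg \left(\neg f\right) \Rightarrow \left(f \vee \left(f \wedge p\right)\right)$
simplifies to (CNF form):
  $\text{True}$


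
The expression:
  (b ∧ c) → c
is always true.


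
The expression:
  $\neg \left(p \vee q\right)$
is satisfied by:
  {q: False, p: False}


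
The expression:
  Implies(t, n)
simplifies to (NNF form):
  n | ~t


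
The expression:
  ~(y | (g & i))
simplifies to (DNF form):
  (~g & ~y) | (~i & ~y)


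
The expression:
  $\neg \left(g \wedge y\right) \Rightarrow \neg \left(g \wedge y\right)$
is always true.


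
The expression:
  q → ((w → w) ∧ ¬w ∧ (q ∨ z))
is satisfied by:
  {w: False, q: False}
  {q: True, w: False}
  {w: True, q: False}


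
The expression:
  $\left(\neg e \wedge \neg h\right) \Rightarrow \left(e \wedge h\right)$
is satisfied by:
  {e: True, h: True}
  {e: True, h: False}
  {h: True, e: False}


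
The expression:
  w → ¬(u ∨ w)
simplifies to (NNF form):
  ¬w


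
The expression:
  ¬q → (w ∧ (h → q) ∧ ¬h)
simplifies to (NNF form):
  q ∨ (w ∧ ¬h)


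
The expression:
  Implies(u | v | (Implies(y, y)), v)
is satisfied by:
  {v: True}


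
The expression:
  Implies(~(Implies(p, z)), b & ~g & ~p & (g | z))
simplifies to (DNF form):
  z | ~p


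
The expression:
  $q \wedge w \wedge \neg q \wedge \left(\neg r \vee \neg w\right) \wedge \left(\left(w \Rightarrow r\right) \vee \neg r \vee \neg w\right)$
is never true.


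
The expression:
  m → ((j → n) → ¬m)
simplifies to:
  (j ∧ ¬n) ∨ ¬m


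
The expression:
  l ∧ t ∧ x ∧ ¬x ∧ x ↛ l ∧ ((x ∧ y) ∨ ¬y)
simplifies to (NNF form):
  False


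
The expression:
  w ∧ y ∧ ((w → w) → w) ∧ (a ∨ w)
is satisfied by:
  {w: True, y: True}


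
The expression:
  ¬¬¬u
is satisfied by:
  {u: False}


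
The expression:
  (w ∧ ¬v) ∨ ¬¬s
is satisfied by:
  {s: True, w: True, v: False}
  {s: True, w: False, v: False}
  {s: True, v: True, w: True}
  {s: True, v: True, w: False}
  {w: True, v: False, s: False}


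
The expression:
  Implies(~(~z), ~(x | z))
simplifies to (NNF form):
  ~z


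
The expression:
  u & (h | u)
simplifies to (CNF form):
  u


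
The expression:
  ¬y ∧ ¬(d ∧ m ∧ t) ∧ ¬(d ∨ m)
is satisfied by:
  {d: False, y: False, m: False}


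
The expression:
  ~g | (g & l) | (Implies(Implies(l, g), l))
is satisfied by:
  {l: True, g: False}
  {g: False, l: False}
  {g: True, l: True}


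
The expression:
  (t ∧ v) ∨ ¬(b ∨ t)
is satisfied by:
  {v: True, b: False, t: False}
  {b: False, t: False, v: False}
  {v: True, t: True, b: False}
  {v: True, b: True, t: True}


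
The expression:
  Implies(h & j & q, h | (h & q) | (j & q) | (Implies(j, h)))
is always true.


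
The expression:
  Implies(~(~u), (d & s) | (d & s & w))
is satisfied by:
  {s: True, d: True, u: False}
  {s: True, d: False, u: False}
  {d: True, s: False, u: False}
  {s: False, d: False, u: False}
  {s: True, u: True, d: True}
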